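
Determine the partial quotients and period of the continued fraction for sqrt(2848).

[53; (2, 1, 2, 1, 2, 106)]

Write x_i = (sqrt(2848) + m_i)/d_i with (m_0, d_0) = (0, 1). a_0 = floor(sqrt(2848)) = 53, since 53^2 = 2809 <= 2848 < 2916 = 54^2.
Iterate m_{i+1} = d_i*a_i - m_i, d_{i+1} = (2848 - m_{i+1}^2)/d_i, a_{i+1} = floor((a_0 + m_{i+1})/d_{i+1}):
  m_1 = 1*53 - 0 = 53, d_1 = (2848 - 53^2)/1 = 39/1 = 39, a_1 = floor((53 + 53)/39) = 2.
  m_2 = 39*2 - 53 = 25, d_2 = (2848 - 25^2)/39 = 2223/39 = 57, a_2 = floor((53 + 25)/57) = 1.
  m_3 = 57*1 - 25 = 32, d_3 = (2848 - 32^2)/57 = 1824/57 = 32, a_3 = floor((53 + 32)/32) = 2.
  m_4 = 32*2 - 32 = 32, d_4 = (2848 - 32^2)/32 = 1824/32 = 57, a_4 = floor((53 + 32)/57) = 1.
  m_5 = 57*1 - 32 = 25, d_5 = (2848 - 25^2)/57 = 2223/57 = 39, a_5 = floor((53 + 25)/39) = 2.
  m_6 = 39*2 - 25 = 53, d_6 = (2848 - 53^2)/39 = 39/39 = 1, a_6 = floor((53 + 53)/1) = 106.
  m_7 = 1*106 - 53 = 53, d_7 = (2848 - 53^2)/1 = 39/1 = 39: (m_7, d_7) = (m_1, d_1) = (53, 39), so from here the quotients repeat a_1, ..., a_6; the period length is 6.
Hence the expansion of sqrt(2848) is a_0 = 53 followed by the repeating block 2, 1, 2, 1, 2, 106 (period 6).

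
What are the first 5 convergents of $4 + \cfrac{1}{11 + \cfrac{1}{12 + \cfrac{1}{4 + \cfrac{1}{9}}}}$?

4/1, 45/11, 544/133, 2221/543, 20533/5020

Using the convergent recurrence p_i = a_i*p_{i-1} + p_{i-2}, q_i = a_i*q_{i-1} + q_{i-2} with p_{-2}=0, p_{-1}=1, q_{-2}=1, q_{-1}=0:
  i=0: a_0=4, p_0 = 4*1 + 0 = 4, q_0 = 4*0 + 1 = 1.
  i=1: a_1=11, p_1 = 11*4 + 1 = 45, q_1 = 11*1 + 0 = 11.
  i=2: a_2=12, p_2 = 12*45 + 4 = 544, q_2 = 12*11 + 1 = 133.
  i=3: a_3=4, p_3 = 4*544 + 45 = 2221, q_3 = 4*133 + 11 = 543.
  i=4: a_4=9, p_4 = 9*2221 + 544 = 20533, q_4 = 9*543 + 133 = 5020.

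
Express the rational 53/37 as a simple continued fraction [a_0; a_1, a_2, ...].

[1; 2, 3, 5]

Run the Euclidean algorithm on 53 and 37; the successive quotients are the partial quotients a_0, a_1, ... (each step inverts the fractional part left over by the previous one):
  53 = 1*37 + 16, so a_0 = 1.
  37 = 2*16 + 5, so a_1 = 2.
  16 = 3*5 + 1, so a_2 = 3.
  5 = 5*1 + 0, so a_3 = 5.
The remainder reaches 0 after 4 divisions, so the expansion has 4 partial quotients, read off in order.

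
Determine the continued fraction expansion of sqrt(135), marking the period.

Write x_i = (sqrt(135) + m_i)/d_i with (m_0, d_0) = (0, 1). a_0 = floor(sqrt(135)) = 11, since 11^2 = 121 <= 135 < 144 = 12^2.
Iterate m_{i+1} = d_i*a_i - m_i, d_{i+1} = (135 - m_{i+1}^2)/d_i, a_{i+1} = floor((a_0 + m_{i+1})/d_{i+1}):
  m_1 = 1*11 - 0 = 11, d_1 = (135 - 11^2)/1 = 14/1 = 14, a_1 = floor((11 + 11)/14) = 1.
  m_2 = 14*1 - 11 = 3, d_2 = (135 - 3^2)/14 = 126/14 = 9, a_2 = floor((11 + 3)/9) = 1.
  m_3 = 9*1 - 3 = 6, d_3 = (135 - 6^2)/9 = 99/9 = 11, a_3 = floor((11 + 6)/11) = 1.
  m_4 = 11*1 - 6 = 5, d_4 = (135 - 5^2)/11 = 110/11 = 10, a_4 = floor((11 + 5)/10) = 1.
  m_5 = 10*1 - 5 = 5, d_5 = (135 - 5^2)/10 = 110/10 = 11, a_5 = floor((11 + 5)/11) = 1.
  m_6 = 11*1 - 5 = 6, d_6 = (135 - 6^2)/11 = 99/11 = 9, a_6 = floor((11 + 6)/9) = 1.
  m_7 = 9*1 - 6 = 3, d_7 = (135 - 3^2)/9 = 126/9 = 14, a_7 = floor((11 + 3)/14) = 1.
  m_8 = 14*1 - 3 = 11, d_8 = (135 - 11^2)/14 = 14/14 = 1, a_8 = floor((11 + 11)/1) = 22.
  m_9 = 1*22 - 11 = 11, d_9 = (135 - 11^2)/1 = 14/1 = 14: (m_9, d_9) = (m_1, d_1) = (11, 14), so from here the quotients repeat a_1, ..., a_8; the period length is 8.
Hence the expansion of sqrt(135) is a_0 = 11 followed by the repeating block 1, 1, 1, 1, 1, 1, 1, 22 (period 8).

[11; (1, 1, 1, 1, 1, 1, 1, 22)]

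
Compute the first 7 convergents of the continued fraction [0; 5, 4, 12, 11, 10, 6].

Using the convergent recurrence p_i = a_i*p_{i-1} + p_{i-2}, q_i = a_i*q_{i-1} + q_{i-2} with p_{-2}=0, p_{-1}=1, q_{-2}=1, q_{-1}=0:
  i=0: a_0=0, p_0 = 0*1 + 0 = 0, q_0 = 0*0 + 1 = 1.
  i=1: a_1=5, p_1 = 5*0 + 1 = 1, q_1 = 5*1 + 0 = 5.
  i=2: a_2=4, p_2 = 4*1 + 0 = 4, q_2 = 4*5 + 1 = 21.
  i=3: a_3=12, p_3 = 12*4 + 1 = 49, q_3 = 12*21 + 5 = 257.
  i=4: a_4=11, p_4 = 11*49 + 4 = 543, q_4 = 11*257 + 21 = 2848.
  i=5: a_5=10, p_5 = 10*543 + 49 = 5479, q_5 = 10*2848 + 257 = 28737.
  i=6: a_6=6, p_6 = 6*5479 + 543 = 33417, q_6 = 6*28737 + 2848 = 175270.

0/1, 1/5, 4/21, 49/257, 543/2848, 5479/28737, 33417/175270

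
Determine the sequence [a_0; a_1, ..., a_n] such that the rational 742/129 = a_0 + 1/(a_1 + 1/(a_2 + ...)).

[5; 1, 3, 32]

Run the Euclidean algorithm on 742 and 129; the successive quotients are the partial quotients a_0, a_1, ... (each step inverts the fractional part left over by the previous one):
  742 = 5*129 + 97, so a_0 = 5.
  129 = 1*97 + 32, so a_1 = 1.
  97 = 3*32 + 1, so a_2 = 3.
  32 = 32*1 + 0, so a_3 = 32.
The remainder reaches 0 after 4 divisions, so the expansion has 4 partial quotients, read off in order.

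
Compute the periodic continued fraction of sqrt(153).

[12; (2, 1, 2, 2, 2, 1, 2, 24)]

Write x_i = (sqrt(153) + m_i)/d_i with (m_0, d_0) = (0, 1). a_0 = floor(sqrt(153)) = 12, since 12^2 = 144 <= 153 < 169 = 13^2.
Iterate m_{i+1} = d_i*a_i - m_i, d_{i+1} = (153 - m_{i+1}^2)/d_i, a_{i+1} = floor((a_0 + m_{i+1})/d_{i+1}):
  m_1 = 1*12 - 0 = 12, d_1 = (153 - 12^2)/1 = 9/1 = 9, a_1 = floor((12 + 12)/9) = 2.
  m_2 = 9*2 - 12 = 6, d_2 = (153 - 6^2)/9 = 117/9 = 13, a_2 = floor((12 + 6)/13) = 1.
  m_3 = 13*1 - 6 = 7, d_3 = (153 - 7^2)/13 = 104/13 = 8, a_3 = floor((12 + 7)/8) = 2.
  m_4 = 8*2 - 7 = 9, d_4 = (153 - 9^2)/8 = 72/8 = 9, a_4 = floor((12 + 9)/9) = 2.
  m_5 = 9*2 - 9 = 9, d_5 = (153 - 9^2)/9 = 72/9 = 8, a_5 = floor((12 + 9)/8) = 2.
  m_6 = 8*2 - 9 = 7, d_6 = (153 - 7^2)/8 = 104/8 = 13, a_6 = floor((12 + 7)/13) = 1.
  m_7 = 13*1 - 7 = 6, d_7 = (153 - 6^2)/13 = 117/13 = 9, a_7 = floor((12 + 6)/9) = 2.
  m_8 = 9*2 - 6 = 12, d_8 = (153 - 12^2)/9 = 9/9 = 1, a_8 = floor((12 + 12)/1) = 24.
  m_9 = 1*24 - 12 = 12, d_9 = (153 - 12^2)/1 = 9/1 = 9: (m_9, d_9) = (m_1, d_1) = (12, 9), so from here the quotients repeat a_1, ..., a_8; the period length is 8.
Hence the expansion of sqrt(153) is a_0 = 12 followed by the repeating block 2, 1, 2, 2, 2, 1, 2, 24 (period 8).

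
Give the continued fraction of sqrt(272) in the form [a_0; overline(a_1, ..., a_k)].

Write x_i = (sqrt(272) + m_i)/d_i with (m_0, d_0) = (0, 1). a_0 = floor(sqrt(272)) = 16, since 16^2 = 256 <= 272 < 289 = 17^2.
Iterate m_{i+1} = d_i*a_i - m_i, d_{i+1} = (272 - m_{i+1}^2)/d_i, a_{i+1} = floor((a_0 + m_{i+1})/d_{i+1}):
  m_1 = 1*16 - 0 = 16, d_1 = (272 - 16^2)/1 = 16/1 = 16, a_1 = floor((16 + 16)/16) = 2.
  m_2 = 16*2 - 16 = 16, d_2 = (272 - 16^2)/16 = 16/16 = 1, a_2 = floor((16 + 16)/1) = 32.
  m_3 = 1*32 - 16 = 16, d_3 = (272 - 16^2)/1 = 16/1 = 16: (m_3, d_3) = (m_1, d_1) = (16, 16), so from here the quotients repeat a_1, a_2; the period length is 2.
Hence the expansion of sqrt(272) is a_0 = 16 followed by the repeating block 2, 32 (period 2).

[16; overline(2, 32)]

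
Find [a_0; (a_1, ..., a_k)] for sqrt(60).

[7; (1, 2, 1, 14)]

Write x_i = (sqrt(60) + m_i)/d_i with (m_0, d_0) = (0, 1). a_0 = floor(sqrt(60)) = 7, since 7^2 = 49 <= 60 < 64 = 8^2.
Iterate m_{i+1} = d_i*a_i - m_i, d_{i+1} = (60 - m_{i+1}^2)/d_i, a_{i+1} = floor((a_0 + m_{i+1})/d_{i+1}):
  m_1 = 1*7 - 0 = 7, d_1 = (60 - 7^2)/1 = 11/1 = 11, a_1 = floor((7 + 7)/11) = 1.
  m_2 = 11*1 - 7 = 4, d_2 = (60 - 4^2)/11 = 44/11 = 4, a_2 = floor((7 + 4)/4) = 2.
  m_3 = 4*2 - 4 = 4, d_3 = (60 - 4^2)/4 = 44/4 = 11, a_3 = floor((7 + 4)/11) = 1.
  m_4 = 11*1 - 4 = 7, d_4 = (60 - 7^2)/11 = 11/11 = 1, a_4 = floor((7 + 7)/1) = 14.
  m_5 = 1*14 - 7 = 7, d_5 = (60 - 7^2)/1 = 11/1 = 11: (m_5, d_5) = (m_1, d_1) = (7, 11), so from here the quotients repeat a_1, ..., a_4; the period length is 4.
Hence the expansion of sqrt(60) is a_0 = 7 followed by the repeating block 1, 2, 1, 14 (period 4).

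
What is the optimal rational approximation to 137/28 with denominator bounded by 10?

44/9

Expand x = 137/28 as a continued fraction with the Euclidean algorithm:
  137 = 4*28 + 25, so a_0 = 4.
  28 = 1*25 + 3, so a_1 = 1.
  25 = 8*3 + 1, so a_2 = 8.
  3 = 3*1 + 0, so a_3 = 3.
so x = [4; 1, 8, 3].
Convergents (p_i = a_i*p_{i-1} + p_{i-2}, q_i = a_i*q_{i-1} + q_{i-2} with p_{-2}=0, p_{-1}=1, q_{-2}=1, q_{-1}=0), until the denominator exceeds 10:
  i=0: a_0=4, p_0 = 4*1 + 0 = 4, q_0 = 4*0 + 1 = 1.
  i=1: a_1=1, p_1 = 1*4 + 1 = 5, q_1 = 1*1 + 0 = 1.
  i=2: a_2=8, p_2 = 8*5 + 4 = 44, q_2 = 8*1 + 1 = 9.
  i=3: a_3=3, p_3 = 3*44 + 5 = 137, q_3 = 3*9 + 1 = 28.
q_3 = 28 > 10, so the last convergent with denominator <= 10 is p_2/q_2 = 44/9.
The closest fraction with denominator <= 10 is either p_2/q_2 or the intermediate fraction (k*p_2 + p_1)/(k*q_2 + q_1) with the largest k >= 1 whose denominator stays <= 10; these approach x as k grows, and every other convergent or intermediate fraction in range is farther away.
Largest k: floor((10 - q_1)/q_2) = floor((10 - 1)/9) = 1.
That gives (1*44 + 5)/(1*9 + 1) = 49/10.
Compare the errors: |x - 44/9| = |137*9 - 44*28|/(28*9) = 1/252, and |x - 49/10| = |137*10 - 49*28|/(28*10) = 2/280.
Cross-multiplying, 1*280 = 280 < 504 = 2*252, so 1/252 is smaller: the convergent 44/9 is closer to x than 49/10.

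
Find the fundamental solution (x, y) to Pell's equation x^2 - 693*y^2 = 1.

First expand sqrt(693) as a continued fraction. With x_i = (sqrt(693) + m_i)/d_i and (m_0, d_0) = (0, 1): a_0 = floor(sqrt(693)) = 26, since 26^2 = 676 <= 693 < 729 = 27^2.
Iterate m_{i+1} = d_i*a_i - m_i, d_{i+1} = (693 - m_{i+1}^2)/d_i, a_{i+1} = floor((a_0 + m_{i+1})/d_{i+1}):
  m_1 = 1*26 - 0 = 26, d_1 = (693 - 26^2)/1 = 17/1 = 17, a_1 = floor((26 + 26)/17) = 3.
  m_2 = 17*3 - 26 = 25, d_2 = (693 - 25^2)/17 = 68/17 = 4, a_2 = floor((26 + 25)/4) = 12.
  m_3 = 4*12 - 25 = 23, d_3 = (693 - 23^2)/4 = 164/4 = 41, a_3 = floor((26 + 23)/41) = 1.
  m_4 = 41*1 - 23 = 18, d_4 = (693 - 18^2)/41 = 369/41 = 9, a_4 = floor((26 + 18)/9) = 4.
  m_5 = 9*4 - 18 = 18, d_5 = (693 - 18^2)/9 = 369/9 = 41, a_5 = floor((26 + 18)/41) = 1.
  m_6 = 41*1 - 18 = 23, d_6 = (693 - 23^2)/41 = 164/41 = 4, a_6 = floor((26 + 23)/4) = 12.
  m_7 = 4*12 - 23 = 25, d_7 = (693 - 25^2)/4 = 68/4 = 17, a_7 = floor((26 + 25)/17) = 3.
  m_8 = 17*3 - 25 = 26, d_8 = (693 - 26^2)/17 = 17/17 = 1, a_8 = floor((26 + 26)/1) = 52.
  m_9 = 1*52 - 26 = 26, d_9 = (693 - 26^2)/1 = 17/1 = 17: (m_9, d_9) = (m_1, d_1) = (26, 17), so from here the quotients repeat a_1, ..., a_8; the period length is 8.
So sqrt(693) = [26; (3, 12, 1, 4, 1, 12, 3, 52)] with period length k = 8.
k is even, so the fundamental solution of x^2 - 693y^2 = 1 is (p_{k-1}, q_{k-1}) = (p_7, q_7); compute convergents through index 7.
Convergents (p_i = a_i*p_{i-1} + p_{i-2}, q_i = a_i*q_{i-1} + q_{i-2} with p_{-2}=0, p_{-1}=1, q_{-2}=1, q_{-1}=0):
  i=0: a_0=26, p_0 = 26*1 + 0 = 26, q_0 = 26*0 + 1 = 1.
  i=1: a_1=3, p_1 = 3*26 + 1 = 79, q_1 = 3*1 + 0 = 3.
  i=2: a_2=12, p_2 = 12*79 + 26 = 974, q_2 = 12*3 + 1 = 37.
  i=3: a_3=1, p_3 = 1*974 + 79 = 1053, q_3 = 1*37 + 3 = 40.
  i=4: a_4=4, p_4 = 4*1053 + 974 = 5186, q_4 = 4*40 + 37 = 197.
  i=5: a_5=1, p_5 = 1*5186 + 1053 = 6239, q_5 = 1*197 + 40 = 237.
  i=6: a_6=12, p_6 = 12*6239 + 5186 = 80054, q_6 = 12*237 + 197 = 3041.
  i=7: a_7=3, p_7 = 3*80054 + 6239 = 246401, q_7 = 3*3041 + 237 = 9360.
Check: 246401^2 - 693*9360^2 = 60713452801 - 60713452800 = 1, so (x, y) = (246401, 9360) solves the equation, and by the theorem it is the least positive solution.

(x, y) = (246401, 9360)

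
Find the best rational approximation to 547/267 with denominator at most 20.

41/20

Expand x = 547/267 as a continued fraction with the Euclidean algorithm:
  547 = 2*267 + 13, so a_0 = 2.
  267 = 20*13 + 7, so a_1 = 20.
  13 = 1*7 + 6, so a_2 = 1.
  7 = 1*6 + 1, so a_3 = 1.
  6 = 6*1 + 0, so a_4 = 6.
so x = [2; 20, 1, 1, 6].
Convergents (p_i = a_i*p_{i-1} + p_{i-2}, q_i = a_i*q_{i-1} + q_{i-2} with p_{-2}=0, p_{-1}=1, q_{-2}=1, q_{-1}=0), until the denominator exceeds 20:
  i=0: a_0=2, p_0 = 2*1 + 0 = 2, q_0 = 2*0 + 1 = 1.
  i=1: a_1=20, p_1 = 20*2 + 1 = 41, q_1 = 20*1 + 0 = 20.
  i=2: a_2=1, p_2 = 1*41 + 2 = 43, q_2 = 1*20 + 1 = 21.
q_2 = 21 > 20, so the last convergent with denominator <= 20 is p_1/q_1 = 41/20.
The closest fraction with denominator <= 20 is either p_1/q_1 or the intermediate fraction (k*p_1 + p_0)/(k*q_1 + q_0) with the largest k >= 1 whose denominator stays <= 20; these approach x as k grows, and every other convergent or intermediate fraction in range is farther away.
Largest k: floor((20 - q_0)/q_1) = floor((20 - 1)/20) = 0.
Since k = 0, no intermediate fraction beyond p_1/q_1 has denominator <= 20, so the convergent 41/20 is the closest (its error is |547*20 - 41*267|/(267*20) = 7/5340).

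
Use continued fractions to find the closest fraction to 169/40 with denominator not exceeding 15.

38/9

Expand x = 169/40 as a continued fraction with the Euclidean algorithm:
  169 = 4*40 + 9, so a_0 = 4.
  40 = 4*9 + 4, so a_1 = 4.
  9 = 2*4 + 1, so a_2 = 2.
  4 = 4*1 + 0, so a_3 = 4.
so x = [4; 4, 2, 4].
Convergents (p_i = a_i*p_{i-1} + p_{i-2}, q_i = a_i*q_{i-1} + q_{i-2} with p_{-2}=0, p_{-1}=1, q_{-2}=1, q_{-1}=0), until the denominator exceeds 15:
  i=0: a_0=4, p_0 = 4*1 + 0 = 4, q_0 = 4*0 + 1 = 1.
  i=1: a_1=4, p_1 = 4*4 + 1 = 17, q_1 = 4*1 + 0 = 4.
  i=2: a_2=2, p_2 = 2*17 + 4 = 38, q_2 = 2*4 + 1 = 9.
  i=3: a_3=4, p_3 = 4*38 + 17 = 169, q_3 = 4*9 + 4 = 40.
q_3 = 40 > 15, so the last convergent with denominator <= 15 is p_2/q_2 = 38/9.
The closest fraction with denominator <= 15 is either p_2/q_2 or the intermediate fraction (k*p_2 + p_1)/(k*q_2 + q_1) with the largest k >= 1 whose denominator stays <= 15; these approach x as k grows, and every other convergent or intermediate fraction in range is farther away.
Largest k: floor((15 - q_1)/q_2) = floor((15 - 4)/9) = 1.
That gives (1*38 + 17)/(1*9 + 4) = 55/13.
Compare the errors: |x - 38/9| = |169*9 - 38*40|/(40*9) = 1/360, and |x - 55/13| = |169*13 - 55*40|/(40*13) = 3/520.
Cross-multiplying, 1*520 = 520 < 1080 = 3*360, so 1/360 is smaller: the convergent 38/9 is closer to x than 55/13.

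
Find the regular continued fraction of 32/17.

Run the Euclidean algorithm on 32 and 17; the successive quotients are the partial quotients a_0, a_1, ... (each step inverts the fractional part left over by the previous one):
  32 = 1*17 + 15, so a_0 = 1.
  17 = 1*15 + 2, so a_1 = 1.
  15 = 7*2 + 1, so a_2 = 7.
  2 = 2*1 + 0, so a_3 = 2.
The remainder reaches 0 after 4 divisions, so the expansion has 4 partial quotients, read off in order.

[1; 1, 7, 2]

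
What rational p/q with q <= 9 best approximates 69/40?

12/7

Expand x = 69/40 as a continued fraction with the Euclidean algorithm:
  69 = 1*40 + 29, so a_0 = 1.
  40 = 1*29 + 11, so a_1 = 1.
  29 = 2*11 + 7, so a_2 = 2.
  11 = 1*7 + 4, so a_3 = 1.
  7 = 1*4 + 3, so a_4 = 1.
  4 = 1*3 + 1, so a_5 = 1.
  3 = 3*1 + 0, so a_6 = 3.
so x = [1; 1, 2, 1, 1, 1, 3].
Convergents (p_i = a_i*p_{i-1} + p_{i-2}, q_i = a_i*q_{i-1} + q_{i-2} with p_{-2}=0, p_{-1}=1, q_{-2}=1, q_{-1}=0), until the denominator exceeds 9:
  i=0: a_0=1, p_0 = 1*1 + 0 = 1, q_0 = 1*0 + 1 = 1.
  i=1: a_1=1, p_1 = 1*1 + 1 = 2, q_1 = 1*1 + 0 = 1.
  i=2: a_2=2, p_2 = 2*2 + 1 = 5, q_2 = 2*1 + 1 = 3.
  i=3: a_3=1, p_3 = 1*5 + 2 = 7, q_3 = 1*3 + 1 = 4.
  i=4: a_4=1, p_4 = 1*7 + 5 = 12, q_4 = 1*4 + 3 = 7.
  i=5: a_5=1, p_5 = 1*12 + 7 = 19, q_5 = 1*7 + 4 = 11.
q_5 = 11 > 9, so the last convergent with denominator <= 9 is p_4/q_4 = 12/7.
The closest fraction with denominator <= 9 is either p_4/q_4 or the intermediate fraction (k*p_4 + p_3)/(k*q_4 + q_3) with the largest k >= 1 whose denominator stays <= 9; these approach x as k grows, and every other convergent or intermediate fraction in range is farther away.
Largest k: floor((9 - q_3)/q_4) = floor((9 - 4)/7) = 0.
Since k = 0, no intermediate fraction beyond p_4/q_4 has denominator <= 9, so the convergent 12/7 is the closest (its error is |69*7 - 12*40|/(40*7) = 3/280).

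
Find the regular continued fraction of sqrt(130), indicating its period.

Write x_i = (sqrt(130) + m_i)/d_i with (m_0, d_0) = (0, 1). a_0 = floor(sqrt(130)) = 11, since 11^2 = 121 <= 130 < 144 = 12^2.
Iterate m_{i+1} = d_i*a_i - m_i, d_{i+1} = (130 - m_{i+1}^2)/d_i, a_{i+1} = floor((a_0 + m_{i+1})/d_{i+1}):
  m_1 = 1*11 - 0 = 11, d_1 = (130 - 11^2)/1 = 9/1 = 9, a_1 = floor((11 + 11)/9) = 2.
  m_2 = 9*2 - 11 = 7, d_2 = (130 - 7^2)/9 = 81/9 = 9, a_2 = floor((11 + 7)/9) = 2.
  m_3 = 9*2 - 7 = 11, d_3 = (130 - 11^2)/9 = 9/9 = 1, a_3 = floor((11 + 11)/1) = 22.
  m_4 = 1*22 - 11 = 11, d_4 = (130 - 11^2)/1 = 9/1 = 9: (m_4, d_4) = (m_1, d_1) = (11, 9), so from here the quotients repeat a_1, ..., a_3; the period length is 3.
Hence the expansion of sqrt(130) is a_0 = 11 followed by the repeating block 2, 2, 22 (period 3).

[11; (2, 2, 22)]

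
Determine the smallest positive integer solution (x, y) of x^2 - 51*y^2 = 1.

First expand sqrt(51) as a continued fraction. With x_i = (sqrt(51) + m_i)/d_i and (m_0, d_0) = (0, 1): a_0 = floor(sqrt(51)) = 7, since 7^2 = 49 <= 51 < 64 = 8^2.
Iterate m_{i+1} = d_i*a_i - m_i, d_{i+1} = (51 - m_{i+1}^2)/d_i, a_{i+1} = floor((a_0 + m_{i+1})/d_{i+1}):
  m_1 = 1*7 - 0 = 7, d_1 = (51 - 7^2)/1 = 2/1 = 2, a_1 = floor((7 + 7)/2) = 7.
  m_2 = 2*7 - 7 = 7, d_2 = (51 - 7^2)/2 = 2/2 = 1, a_2 = floor((7 + 7)/1) = 14.
  m_3 = 1*14 - 7 = 7, d_3 = (51 - 7^2)/1 = 2/1 = 2: (m_3, d_3) = (m_1, d_1) = (7, 2), so from here the quotients repeat a_1, a_2; the period length is 2.
So sqrt(51) = [7; (7, 14)] with period length k = 2.
k is even, so the fundamental solution of x^2 - 51y^2 = 1 is (p_{k-1}, q_{k-1}) = (p_1, q_1); compute convergents through index 1.
Convergents (p_i = a_i*p_{i-1} + p_{i-2}, q_i = a_i*q_{i-1} + q_{i-2} with p_{-2}=0, p_{-1}=1, q_{-2}=1, q_{-1}=0):
  i=0: a_0=7, p_0 = 7*1 + 0 = 7, q_0 = 7*0 + 1 = 1.
  i=1: a_1=7, p_1 = 7*7 + 1 = 50, q_1 = 7*1 + 0 = 7.
Check: 50^2 - 51*7^2 = 2500 - 2499 = 1, so (x, y) = (50, 7) solves the equation, and by the theorem it is the least positive solution.

(x, y) = (50, 7)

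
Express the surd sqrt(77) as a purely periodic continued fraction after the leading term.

[8; (1, 3, 2, 3, 1, 16)]

Write x_i = (sqrt(77) + m_i)/d_i with (m_0, d_0) = (0, 1). a_0 = floor(sqrt(77)) = 8, since 8^2 = 64 <= 77 < 81 = 9^2.
Iterate m_{i+1} = d_i*a_i - m_i, d_{i+1} = (77 - m_{i+1}^2)/d_i, a_{i+1} = floor((a_0 + m_{i+1})/d_{i+1}):
  m_1 = 1*8 - 0 = 8, d_1 = (77 - 8^2)/1 = 13/1 = 13, a_1 = floor((8 + 8)/13) = 1.
  m_2 = 13*1 - 8 = 5, d_2 = (77 - 5^2)/13 = 52/13 = 4, a_2 = floor((8 + 5)/4) = 3.
  m_3 = 4*3 - 5 = 7, d_3 = (77 - 7^2)/4 = 28/4 = 7, a_3 = floor((8 + 7)/7) = 2.
  m_4 = 7*2 - 7 = 7, d_4 = (77 - 7^2)/7 = 28/7 = 4, a_4 = floor((8 + 7)/4) = 3.
  m_5 = 4*3 - 7 = 5, d_5 = (77 - 5^2)/4 = 52/4 = 13, a_5 = floor((8 + 5)/13) = 1.
  m_6 = 13*1 - 5 = 8, d_6 = (77 - 8^2)/13 = 13/13 = 1, a_6 = floor((8 + 8)/1) = 16.
  m_7 = 1*16 - 8 = 8, d_7 = (77 - 8^2)/1 = 13/1 = 13: (m_7, d_7) = (m_1, d_1) = (8, 13), so from here the quotients repeat a_1, ..., a_6; the period length is 6.
Hence the expansion of sqrt(77) is a_0 = 8 followed by the repeating block 1, 3, 2, 3, 1, 16 (period 6).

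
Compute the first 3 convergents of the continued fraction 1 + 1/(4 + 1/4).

1/1, 5/4, 21/17

Using the convergent recurrence p_i = a_i*p_{i-1} + p_{i-2}, q_i = a_i*q_{i-1} + q_{i-2} with p_{-2}=0, p_{-1}=1, q_{-2}=1, q_{-1}=0:
  i=0: a_0=1, p_0 = 1*1 + 0 = 1, q_0 = 1*0 + 1 = 1.
  i=1: a_1=4, p_1 = 4*1 + 1 = 5, q_1 = 4*1 + 0 = 4.
  i=2: a_2=4, p_2 = 4*5 + 1 = 21, q_2 = 4*4 + 1 = 17.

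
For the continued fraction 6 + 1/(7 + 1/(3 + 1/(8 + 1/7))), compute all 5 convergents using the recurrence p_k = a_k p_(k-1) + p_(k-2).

Using the convergent recurrence p_i = a_i*p_{i-1} + p_{i-2}, q_i = a_i*q_{i-1} + q_{i-2} with p_{-2}=0, p_{-1}=1, q_{-2}=1, q_{-1}=0:
  i=0: a_0=6, p_0 = 6*1 + 0 = 6, q_0 = 6*0 + 1 = 1.
  i=1: a_1=7, p_1 = 7*6 + 1 = 43, q_1 = 7*1 + 0 = 7.
  i=2: a_2=3, p_2 = 3*43 + 6 = 135, q_2 = 3*7 + 1 = 22.
  i=3: a_3=8, p_3 = 8*135 + 43 = 1123, q_3 = 8*22 + 7 = 183.
  i=4: a_4=7, p_4 = 7*1123 + 135 = 7996, q_4 = 7*183 + 22 = 1303.

6/1, 43/7, 135/22, 1123/183, 7996/1303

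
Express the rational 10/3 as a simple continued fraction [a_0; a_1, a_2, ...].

Run the Euclidean algorithm on 10 and 3; the successive quotients are the partial quotients a_0, a_1, ... (each step inverts the fractional part left over by the previous one):
  10 = 3*3 + 1, so a_0 = 3.
  3 = 3*1 + 0, so a_1 = 3.
The remainder reaches 0 after 2 divisions, so the expansion has 2 partial quotients, read off in order.

[3; 3]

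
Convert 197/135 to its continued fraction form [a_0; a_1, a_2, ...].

Run the Euclidean algorithm on 197 and 135; the successive quotients are the partial quotients a_0, a_1, ... (each step inverts the fractional part left over by the previous one):
  197 = 1*135 + 62, so a_0 = 1.
  135 = 2*62 + 11, so a_1 = 2.
  62 = 5*11 + 7, so a_2 = 5.
  11 = 1*7 + 4, so a_3 = 1.
  7 = 1*4 + 3, so a_4 = 1.
  4 = 1*3 + 1, so a_5 = 1.
  3 = 3*1 + 0, so a_6 = 3.
The remainder reaches 0 after 7 divisions, so the expansion has 7 partial quotients, read off in order.

[1; 2, 5, 1, 1, 1, 3]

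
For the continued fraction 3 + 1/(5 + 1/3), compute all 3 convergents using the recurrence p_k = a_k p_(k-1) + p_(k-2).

3/1, 16/5, 51/16

Using the convergent recurrence p_i = a_i*p_{i-1} + p_{i-2}, q_i = a_i*q_{i-1} + q_{i-2} with p_{-2}=0, p_{-1}=1, q_{-2}=1, q_{-1}=0:
  i=0: a_0=3, p_0 = 3*1 + 0 = 3, q_0 = 3*0 + 1 = 1.
  i=1: a_1=5, p_1 = 5*3 + 1 = 16, q_1 = 5*1 + 0 = 5.
  i=2: a_2=3, p_2 = 3*16 + 3 = 51, q_2 = 3*5 + 1 = 16.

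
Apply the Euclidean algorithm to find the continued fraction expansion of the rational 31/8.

[3; 1, 7]

Run the Euclidean algorithm on 31 and 8; the successive quotients are the partial quotients a_0, a_1, ... (each step inverts the fractional part left over by the previous one):
  31 = 3*8 + 7, so a_0 = 3.
  8 = 1*7 + 1, so a_1 = 1.
  7 = 7*1 + 0, so a_2 = 7.
The remainder reaches 0 after 3 divisions, so the expansion has 3 partial quotients, read off in order.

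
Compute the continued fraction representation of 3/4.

[0; 1, 3]

Run the Euclidean algorithm on 3 and 4; the successive quotients are the partial quotients a_0, a_1, ... (each step inverts the fractional part left over by the previous one):
  3 = 0*4 + 3, so a_0 = 0.
  4 = 1*3 + 1, so a_1 = 1.
  3 = 3*1 + 0, so a_2 = 3.
The remainder reaches 0 after 3 divisions, so the expansion has 3 partial quotients, read off in order.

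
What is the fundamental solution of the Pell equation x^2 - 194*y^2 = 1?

First expand sqrt(194) as a continued fraction. With x_i = (sqrt(194) + m_i)/d_i and (m_0, d_0) = (0, 1): a_0 = floor(sqrt(194)) = 13, since 13^2 = 169 <= 194 < 196 = 14^2.
Iterate m_{i+1} = d_i*a_i - m_i, d_{i+1} = (194 - m_{i+1}^2)/d_i, a_{i+1} = floor((a_0 + m_{i+1})/d_{i+1}):
  m_1 = 1*13 - 0 = 13, d_1 = (194 - 13^2)/1 = 25/1 = 25, a_1 = floor((13 + 13)/25) = 1.
  m_2 = 25*1 - 13 = 12, d_2 = (194 - 12^2)/25 = 50/25 = 2, a_2 = floor((13 + 12)/2) = 12.
  m_3 = 2*12 - 12 = 12, d_3 = (194 - 12^2)/2 = 50/2 = 25, a_3 = floor((13 + 12)/25) = 1.
  m_4 = 25*1 - 12 = 13, d_4 = (194 - 13^2)/25 = 25/25 = 1, a_4 = floor((13 + 13)/1) = 26.
  m_5 = 1*26 - 13 = 13, d_5 = (194 - 13^2)/1 = 25/1 = 25: (m_5, d_5) = (m_1, d_1) = (13, 25), so from here the quotients repeat a_1, ..., a_4; the period length is 4.
So sqrt(194) = [13; (1, 12, 1, 26)] with period length k = 4.
k is even, so the fundamental solution of x^2 - 194y^2 = 1 is (p_{k-1}, q_{k-1}) = (p_3, q_3); compute convergents through index 3.
Convergents (p_i = a_i*p_{i-1} + p_{i-2}, q_i = a_i*q_{i-1} + q_{i-2} with p_{-2}=0, p_{-1}=1, q_{-2}=1, q_{-1}=0):
  i=0: a_0=13, p_0 = 13*1 + 0 = 13, q_0 = 13*0 + 1 = 1.
  i=1: a_1=1, p_1 = 1*13 + 1 = 14, q_1 = 1*1 + 0 = 1.
  i=2: a_2=12, p_2 = 12*14 + 13 = 181, q_2 = 12*1 + 1 = 13.
  i=3: a_3=1, p_3 = 1*181 + 14 = 195, q_3 = 1*13 + 1 = 14.
Check: 195^2 - 194*14^2 = 38025 - 38024 = 1, so (x, y) = (195, 14) solves the equation, and by the theorem it is the least positive solution.

(x, y) = (195, 14)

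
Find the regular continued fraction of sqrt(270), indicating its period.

[16; (2, 3, 6, 3, 2, 32)]

Write x_i = (sqrt(270) + m_i)/d_i with (m_0, d_0) = (0, 1). a_0 = floor(sqrt(270)) = 16, since 16^2 = 256 <= 270 < 289 = 17^2.
Iterate m_{i+1} = d_i*a_i - m_i, d_{i+1} = (270 - m_{i+1}^2)/d_i, a_{i+1} = floor((a_0 + m_{i+1})/d_{i+1}):
  m_1 = 1*16 - 0 = 16, d_1 = (270 - 16^2)/1 = 14/1 = 14, a_1 = floor((16 + 16)/14) = 2.
  m_2 = 14*2 - 16 = 12, d_2 = (270 - 12^2)/14 = 126/14 = 9, a_2 = floor((16 + 12)/9) = 3.
  m_3 = 9*3 - 12 = 15, d_3 = (270 - 15^2)/9 = 45/9 = 5, a_3 = floor((16 + 15)/5) = 6.
  m_4 = 5*6 - 15 = 15, d_4 = (270 - 15^2)/5 = 45/5 = 9, a_4 = floor((16 + 15)/9) = 3.
  m_5 = 9*3 - 15 = 12, d_5 = (270 - 12^2)/9 = 126/9 = 14, a_5 = floor((16 + 12)/14) = 2.
  m_6 = 14*2 - 12 = 16, d_6 = (270 - 16^2)/14 = 14/14 = 1, a_6 = floor((16 + 16)/1) = 32.
  m_7 = 1*32 - 16 = 16, d_7 = (270 - 16^2)/1 = 14/1 = 14: (m_7, d_7) = (m_1, d_1) = (16, 14), so from here the quotients repeat a_1, ..., a_6; the period length is 6.
Hence the expansion of sqrt(270) is a_0 = 16 followed by the repeating block 2, 3, 6, 3, 2, 32 (period 6).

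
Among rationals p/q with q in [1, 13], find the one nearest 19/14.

15/11

Expand x = 19/14 as a continued fraction with the Euclidean algorithm:
  19 = 1*14 + 5, so a_0 = 1.
  14 = 2*5 + 4, so a_1 = 2.
  5 = 1*4 + 1, so a_2 = 1.
  4 = 4*1 + 0, so a_3 = 4.
so x = [1; 2, 1, 4].
Convergents (p_i = a_i*p_{i-1} + p_{i-2}, q_i = a_i*q_{i-1} + q_{i-2} with p_{-2}=0, p_{-1}=1, q_{-2}=1, q_{-1}=0), until the denominator exceeds 13:
  i=0: a_0=1, p_0 = 1*1 + 0 = 1, q_0 = 1*0 + 1 = 1.
  i=1: a_1=2, p_1 = 2*1 + 1 = 3, q_1 = 2*1 + 0 = 2.
  i=2: a_2=1, p_2 = 1*3 + 1 = 4, q_2 = 1*2 + 1 = 3.
  i=3: a_3=4, p_3 = 4*4 + 3 = 19, q_3 = 4*3 + 2 = 14.
q_3 = 14 > 13, so the last convergent with denominator <= 13 is p_2/q_2 = 4/3.
The closest fraction with denominator <= 13 is either p_2/q_2 or the intermediate fraction (k*p_2 + p_1)/(k*q_2 + q_1) with the largest k >= 1 whose denominator stays <= 13; these approach x as k grows, and every other convergent or intermediate fraction in range is farther away.
Largest k: floor((13 - q_1)/q_2) = floor((13 - 2)/3) = 3.
That gives (3*4 + 3)/(3*3 + 2) = 15/11.
Compare the errors: |x - 4/3| = |19*3 - 4*14|/(14*3) = 1/42, and |x - 15/11| = |19*11 - 15*14|/(14*11) = 1/154.
Cross-multiplying, 1*42 = 42 < 154 = 1*154, so 1/154 is smaller: the intermediate fraction 15/11 is closer to x than 4/3.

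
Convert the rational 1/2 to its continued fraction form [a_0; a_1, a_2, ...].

[0; 2]

Run the Euclidean algorithm on 1 and 2; the successive quotients are the partial quotients a_0, a_1, ... (each step inverts the fractional part left over by the previous one):
  1 = 0*2 + 1, so a_0 = 0.
  2 = 2*1 + 0, so a_1 = 2.
The remainder reaches 0 after 2 divisions, so the expansion has 2 partial quotients, read off in order.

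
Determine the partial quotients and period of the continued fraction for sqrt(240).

Write x_i = (sqrt(240) + m_i)/d_i with (m_0, d_0) = (0, 1). a_0 = floor(sqrt(240)) = 15, since 15^2 = 225 <= 240 < 256 = 16^2.
Iterate m_{i+1} = d_i*a_i - m_i, d_{i+1} = (240 - m_{i+1}^2)/d_i, a_{i+1} = floor((a_0 + m_{i+1})/d_{i+1}):
  m_1 = 1*15 - 0 = 15, d_1 = (240 - 15^2)/1 = 15/1 = 15, a_1 = floor((15 + 15)/15) = 2.
  m_2 = 15*2 - 15 = 15, d_2 = (240 - 15^2)/15 = 15/15 = 1, a_2 = floor((15 + 15)/1) = 30.
  m_3 = 1*30 - 15 = 15, d_3 = (240 - 15^2)/1 = 15/1 = 15: (m_3, d_3) = (m_1, d_1) = (15, 15), so from here the quotients repeat a_1, a_2; the period length is 2.
Hence the expansion of sqrt(240) is a_0 = 15 followed by the repeating block 2, 30 (period 2).

[15; (2, 30)]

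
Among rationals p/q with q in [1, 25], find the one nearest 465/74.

44/7

Expand x = 465/74 as a continued fraction with the Euclidean algorithm:
  465 = 6*74 + 21, so a_0 = 6.
  74 = 3*21 + 11, so a_1 = 3.
  21 = 1*11 + 10, so a_2 = 1.
  11 = 1*10 + 1, so a_3 = 1.
  10 = 10*1 + 0, so a_4 = 10.
so x = [6; 3, 1, 1, 10].
Convergents (p_i = a_i*p_{i-1} + p_{i-2}, q_i = a_i*q_{i-1} + q_{i-2} with p_{-2}=0, p_{-1}=1, q_{-2}=1, q_{-1}=0), until the denominator exceeds 25:
  i=0: a_0=6, p_0 = 6*1 + 0 = 6, q_0 = 6*0 + 1 = 1.
  i=1: a_1=3, p_1 = 3*6 + 1 = 19, q_1 = 3*1 + 0 = 3.
  i=2: a_2=1, p_2 = 1*19 + 6 = 25, q_2 = 1*3 + 1 = 4.
  i=3: a_3=1, p_3 = 1*25 + 19 = 44, q_3 = 1*4 + 3 = 7.
  i=4: a_4=10, p_4 = 10*44 + 25 = 465, q_4 = 10*7 + 4 = 74.
q_4 = 74 > 25, so the last convergent with denominator <= 25 is p_3/q_3 = 44/7.
The closest fraction with denominator <= 25 is either p_3/q_3 or the intermediate fraction (k*p_3 + p_2)/(k*q_3 + q_2) with the largest k >= 1 whose denominator stays <= 25; these approach x as k grows, and every other convergent or intermediate fraction in range is farther away.
Largest k: floor((25 - q_2)/q_3) = floor((25 - 4)/7) = 3.
That gives (3*44 + 25)/(3*7 + 4) = 157/25.
Compare the errors: |x - 44/7| = |465*7 - 44*74|/(74*7) = 1/518, and |x - 157/25| = |465*25 - 157*74|/(74*25) = 7/1850.
Cross-multiplying, 1*1850 = 1850 < 3626 = 7*518, so 1/518 is smaller: the convergent 44/7 is closer to x than 157/25.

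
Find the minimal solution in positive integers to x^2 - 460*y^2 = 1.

(x, y) = (2535751, 118230)

First expand sqrt(460) as a continued fraction. With x_i = (sqrt(460) + m_i)/d_i and (m_0, d_0) = (0, 1): a_0 = floor(sqrt(460)) = 21, since 21^2 = 441 <= 460 < 484 = 22^2.
Iterate m_{i+1} = d_i*a_i - m_i, d_{i+1} = (460 - m_{i+1}^2)/d_i, a_{i+1} = floor((a_0 + m_{i+1})/d_{i+1}):
  m_1 = 1*21 - 0 = 21, d_1 = (460 - 21^2)/1 = 19/1 = 19, a_1 = floor((21 + 21)/19) = 2.
  m_2 = 19*2 - 21 = 17, d_2 = (460 - 17^2)/19 = 171/19 = 9, a_2 = floor((21 + 17)/9) = 4.
  m_3 = 9*4 - 17 = 19, d_3 = (460 - 19^2)/9 = 99/9 = 11, a_3 = floor((21 + 19)/11) = 3.
  m_4 = 11*3 - 19 = 14, d_4 = (460 - 14^2)/11 = 264/11 = 24, a_4 = floor((21 + 14)/24) = 1.
  m_5 = 24*1 - 14 = 10, d_5 = (460 - 10^2)/24 = 360/24 = 15, a_5 = floor((21 + 10)/15) = 2.
  m_6 = 15*2 - 10 = 20, d_6 = (460 - 20^2)/15 = 60/15 = 4, a_6 = floor((21 + 20)/4) = 10.
  m_7 = 4*10 - 20 = 20, d_7 = (460 - 20^2)/4 = 60/4 = 15, a_7 = floor((21 + 20)/15) = 2.
  m_8 = 15*2 - 20 = 10, d_8 = (460 - 10^2)/15 = 360/15 = 24, a_8 = floor((21 + 10)/24) = 1.
  m_9 = 24*1 - 10 = 14, d_9 = (460 - 14^2)/24 = 264/24 = 11, a_9 = floor((21 + 14)/11) = 3.
  m_10 = 11*3 - 14 = 19, d_10 = (460 - 19^2)/11 = 99/11 = 9, a_10 = floor((21 + 19)/9) = 4.
  m_11 = 9*4 - 19 = 17, d_11 = (460 - 17^2)/9 = 171/9 = 19, a_11 = floor((21 + 17)/19) = 2.
  m_12 = 19*2 - 17 = 21, d_12 = (460 - 21^2)/19 = 19/19 = 1, a_12 = floor((21 + 21)/1) = 42.
  m_13 = 1*42 - 21 = 21, d_13 = (460 - 21^2)/1 = 19/1 = 19: (m_13, d_13) = (m_1, d_1) = (21, 19), so from here the quotients repeat a_1, ..., a_12; the period length is 12.
So sqrt(460) = [21; (2, 4, 3, 1, 2, 10, 2, 1, 3, 4, 2, 42)] with period length k = 12.
k is even, so the fundamental solution of x^2 - 460y^2 = 1 is (p_{k-1}, q_{k-1}) = (p_11, q_11); compute convergents through index 11.
Convergents (p_i = a_i*p_{i-1} + p_{i-2}, q_i = a_i*q_{i-1} + q_{i-2} with p_{-2}=0, p_{-1}=1, q_{-2}=1, q_{-1}=0):
  i=0: a_0=21, p_0 = 21*1 + 0 = 21, q_0 = 21*0 + 1 = 1.
  i=1: a_1=2, p_1 = 2*21 + 1 = 43, q_1 = 2*1 + 0 = 2.
  i=2: a_2=4, p_2 = 4*43 + 21 = 193, q_2 = 4*2 + 1 = 9.
  i=3: a_3=3, p_3 = 3*193 + 43 = 622, q_3 = 3*9 + 2 = 29.
  i=4: a_4=1, p_4 = 1*622 + 193 = 815, q_4 = 1*29 + 9 = 38.
  i=5: a_5=2, p_5 = 2*815 + 622 = 2252, q_5 = 2*38 + 29 = 105.
  i=6: a_6=10, p_6 = 10*2252 + 815 = 23335, q_6 = 10*105 + 38 = 1088.
  i=7: a_7=2, p_7 = 2*23335 + 2252 = 48922, q_7 = 2*1088 + 105 = 2281.
  i=8: a_8=1, p_8 = 1*48922 + 23335 = 72257, q_8 = 1*2281 + 1088 = 3369.
  i=9: a_9=3, p_9 = 3*72257 + 48922 = 265693, q_9 = 3*3369 + 2281 = 12388.
  i=10: a_10=4, p_10 = 4*265693 + 72257 = 1135029, q_10 = 4*12388 + 3369 = 52921.
  i=11: a_11=2, p_11 = 2*1135029 + 265693 = 2535751, q_11 = 2*52921 + 12388 = 118230.
Check: 2535751^2 - 460*118230^2 = 6430033134001 - 6430033134000 = 1, so (x, y) = (2535751, 118230) solves the equation, and by the theorem it is the least positive solution.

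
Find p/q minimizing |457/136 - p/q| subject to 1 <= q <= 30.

84/25

Expand x = 457/136 as a continued fraction with the Euclidean algorithm:
  457 = 3*136 + 49, so a_0 = 3.
  136 = 2*49 + 38, so a_1 = 2.
  49 = 1*38 + 11, so a_2 = 1.
  38 = 3*11 + 5, so a_3 = 3.
  11 = 2*5 + 1, so a_4 = 2.
  5 = 5*1 + 0, so a_5 = 5.
so x = [3; 2, 1, 3, 2, 5].
Convergents (p_i = a_i*p_{i-1} + p_{i-2}, q_i = a_i*q_{i-1} + q_{i-2} with p_{-2}=0, p_{-1}=1, q_{-2}=1, q_{-1}=0), until the denominator exceeds 30:
  i=0: a_0=3, p_0 = 3*1 + 0 = 3, q_0 = 3*0 + 1 = 1.
  i=1: a_1=2, p_1 = 2*3 + 1 = 7, q_1 = 2*1 + 0 = 2.
  i=2: a_2=1, p_2 = 1*7 + 3 = 10, q_2 = 1*2 + 1 = 3.
  i=3: a_3=3, p_3 = 3*10 + 7 = 37, q_3 = 3*3 + 2 = 11.
  i=4: a_4=2, p_4 = 2*37 + 10 = 84, q_4 = 2*11 + 3 = 25.
  i=5: a_5=5, p_5 = 5*84 + 37 = 457, q_5 = 5*25 + 11 = 136.
q_5 = 136 > 30, so the last convergent with denominator <= 30 is p_4/q_4 = 84/25.
The closest fraction with denominator <= 30 is either p_4/q_4 or the intermediate fraction (k*p_4 + p_3)/(k*q_4 + q_3) with the largest k >= 1 whose denominator stays <= 30; these approach x as k grows, and every other convergent or intermediate fraction in range is farther away.
Largest k: floor((30 - q_3)/q_4) = floor((30 - 11)/25) = 0.
Since k = 0, no intermediate fraction beyond p_4/q_4 has denominator <= 30, so the convergent 84/25 is the closest (its error is |457*25 - 84*136|/(136*25) = 1/3400).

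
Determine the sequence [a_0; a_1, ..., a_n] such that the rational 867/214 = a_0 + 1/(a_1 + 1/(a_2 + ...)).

[4; 19, 2, 5]

Run the Euclidean algorithm on 867 and 214; the successive quotients are the partial quotients a_0, a_1, ... (each step inverts the fractional part left over by the previous one):
  867 = 4*214 + 11, so a_0 = 4.
  214 = 19*11 + 5, so a_1 = 19.
  11 = 2*5 + 1, so a_2 = 2.
  5 = 5*1 + 0, so a_3 = 5.
The remainder reaches 0 after 4 divisions, so the expansion has 4 partial quotients, read off in order.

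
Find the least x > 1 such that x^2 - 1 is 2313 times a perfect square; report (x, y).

First expand sqrt(2313) as a continued fraction. With x_i = (sqrt(2313) + m_i)/d_i and (m_0, d_0) = (0, 1): a_0 = floor(sqrt(2313)) = 48, since 48^2 = 2304 <= 2313 < 2401 = 49^2.
Iterate m_{i+1} = d_i*a_i - m_i, d_{i+1} = (2313 - m_{i+1}^2)/d_i, a_{i+1} = floor((a_0 + m_{i+1})/d_{i+1}):
  m_1 = 1*48 - 0 = 48, d_1 = (2313 - 48^2)/1 = 9/1 = 9, a_1 = floor((48 + 48)/9) = 10.
  m_2 = 9*10 - 48 = 42, d_2 = (2313 - 42^2)/9 = 549/9 = 61, a_2 = floor((48 + 42)/61) = 1.
  m_3 = 61*1 - 42 = 19, d_3 = (2313 - 19^2)/61 = 1952/61 = 32, a_3 = floor((48 + 19)/32) = 2.
  m_4 = 32*2 - 19 = 45, d_4 = (2313 - 45^2)/32 = 288/32 = 9, a_4 = floor((48 + 45)/9) = 10.
  m_5 = 9*10 - 45 = 45, d_5 = (2313 - 45^2)/9 = 288/9 = 32, a_5 = floor((48 + 45)/32) = 2.
  m_6 = 32*2 - 45 = 19, d_6 = (2313 - 19^2)/32 = 1952/32 = 61, a_6 = floor((48 + 19)/61) = 1.
  m_7 = 61*1 - 19 = 42, d_7 = (2313 - 42^2)/61 = 549/61 = 9, a_7 = floor((48 + 42)/9) = 10.
  m_8 = 9*10 - 42 = 48, d_8 = (2313 - 48^2)/9 = 9/9 = 1, a_8 = floor((48 + 48)/1) = 96.
  m_9 = 1*96 - 48 = 48, d_9 = (2313 - 48^2)/1 = 9/1 = 9: (m_9, d_9) = (m_1, d_1) = (48, 9), so from here the quotients repeat a_1, ..., a_8; the period length is 8.
So sqrt(2313) = [48; (10, 1, 2, 10, 2, 1, 10, 96)] with period length k = 8.
k is even, so the fundamental solution of x^2 - 2313y^2 = 1 is (p_{k-1}, q_{k-1}) = (p_7, q_7); compute convergents through index 7.
Convergents (p_i = a_i*p_{i-1} + p_{i-2}, q_i = a_i*q_{i-1} + q_{i-2} with p_{-2}=0, p_{-1}=1, q_{-2}=1, q_{-1}=0):
  i=0: a_0=48, p_0 = 48*1 + 0 = 48, q_0 = 48*0 + 1 = 1.
  i=1: a_1=10, p_1 = 10*48 + 1 = 481, q_1 = 10*1 + 0 = 10.
  i=2: a_2=1, p_2 = 1*481 + 48 = 529, q_2 = 1*10 + 1 = 11.
  i=3: a_3=2, p_3 = 2*529 + 481 = 1539, q_3 = 2*11 + 10 = 32.
  i=4: a_4=10, p_4 = 10*1539 + 529 = 15919, q_4 = 10*32 + 11 = 331.
  i=5: a_5=2, p_5 = 2*15919 + 1539 = 33377, q_5 = 2*331 + 32 = 694.
  i=6: a_6=1, p_6 = 1*33377 + 15919 = 49296, q_6 = 1*694 + 331 = 1025.
  i=7: a_7=10, p_7 = 10*49296 + 33377 = 526337, q_7 = 10*1025 + 694 = 10944.
Check: 526337^2 - 2313*10944^2 = 277030637569 - 277030637568 = 1, so (x, y) = (526337, 10944) solves the equation, and by the theorem it is the least positive solution.

(x, y) = (526337, 10944)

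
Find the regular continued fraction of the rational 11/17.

Run the Euclidean algorithm on 11 and 17; the successive quotients are the partial quotients a_0, a_1, ... (each step inverts the fractional part left over by the previous one):
  11 = 0*17 + 11, so a_0 = 0.
  17 = 1*11 + 6, so a_1 = 1.
  11 = 1*6 + 5, so a_2 = 1.
  6 = 1*5 + 1, so a_3 = 1.
  5 = 5*1 + 0, so a_4 = 5.
The remainder reaches 0 after 5 divisions, so the expansion has 5 partial quotients, read off in order.

[0; 1, 1, 1, 5]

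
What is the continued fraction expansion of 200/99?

Run the Euclidean algorithm on 200 and 99; the successive quotients are the partial quotients a_0, a_1, ... (each step inverts the fractional part left over by the previous one):
  200 = 2*99 + 2, so a_0 = 2.
  99 = 49*2 + 1, so a_1 = 49.
  2 = 2*1 + 0, so a_2 = 2.
The remainder reaches 0 after 3 divisions, so the expansion has 3 partial quotients, read off in order.

[2; 49, 2]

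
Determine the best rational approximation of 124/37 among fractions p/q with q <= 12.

Expand x = 124/37 as a continued fraction with the Euclidean algorithm:
  124 = 3*37 + 13, so a_0 = 3.
  37 = 2*13 + 11, so a_1 = 2.
  13 = 1*11 + 2, so a_2 = 1.
  11 = 5*2 + 1, so a_3 = 5.
  2 = 2*1 + 0, so a_4 = 2.
so x = [3; 2, 1, 5, 2].
Convergents (p_i = a_i*p_{i-1} + p_{i-2}, q_i = a_i*q_{i-1} + q_{i-2} with p_{-2}=0, p_{-1}=1, q_{-2}=1, q_{-1}=0), until the denominator exceeds 12:
  i=0: a_0=3, p_0 = 3*1 + 0 = 3, q_0 = 3*0 + 1 = 1.
  i=1: a_1=2, p_1 = 2*3 + 1 = 7, q_1 = 2*1 + 0 = 2.
  i=2: a_2=1, p_2 = 1*7 + 3 = 10, q_2 = 1*2 + 1 = 3.
  i=3: a_3=5, p_3 = 5*10 + 7 = 57, q_3 = 5*3 + 2 = 17.
q_3 = 17 > 12, so the last convergent with denominator <= 12 is p_2/q_2 = 10/3.
The closest fraction with denominator <= 12 is either p_2/q_2 or the intermediate fraction (k*p_2 + p_1)/(k*q_2 + q_1) with the largest k >= 1 whose denominator stays <= 12; these approach x as k grows, and every other convergent or intermediate fraction in range is farther away.
Largest k: floor((12 - q_1)/q_2) = floor((12 - 2)/3) = 3.
That gives (3*10 + 7)/(3*3 + 2) = 37/11.
Compare the errors: |x - 10/3| = |124*3 - 10*37|/(37*3) = 2/111, and |x - 37/11| = |124*11 - 37*37|/(37*11) = 5/407.
Cross-multiplying, 5*111 = 555 < 814 = 2*407, so 5/407 is smaller: the intermediate fraction 37/11 is closer to x than 10/3.

37/11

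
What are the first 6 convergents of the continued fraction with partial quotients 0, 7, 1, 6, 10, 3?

Using the convergent recurrence p_i = a_i*p_{i-1} + p_{i-2}, q_i = a_i*q_{i-1} + q_{i-2} with p_{-2}=0, p_{-1}=1, q_{-2}=1, q_{-1}=0:
  i=0: a_0=0, p_0 = 0*1 + 0 = 0, q_0 = 0*0 + 1 = 1.
  i=1: a_1=7, p_1 = 7*0 + 1 = 1, q_1 = 7*1 + 0 = 7.
  i=2: a_2=1, p_2 = 1*1 + 0 = 1, q_2 = 1*7 + 1 = 8.
  i=3: a_3=6, p_3 = 6*1 + 1 = 7, q_3 = 6*8 + 7 = 55.
  i=4: a_4=10, p_4 = 10*7 + 1 = 71, q_4 = 10*55 + 8 = 558.
  i=5: a_5=3, p_5 = 3*71 + 7 = 220, q_5 = 3*558 + 55 = 1729.

0/1, 1/7, 1/8, 7/55, 71/558, 220/1729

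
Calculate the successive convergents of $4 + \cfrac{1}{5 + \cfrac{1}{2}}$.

Using the convergent recurrence p_i = a_i*p_{i-1} + p_{i-2}, q_i = a_i*q_{i-1} + q_{i-2} with p_{-2}=0, p_{-1}=1, q_{-2}=1, q_{-1}=0:
  i=0: a_0=4, p_0 = 4*1 + 0 = 4, q_0 = 4*0 + 1 = 1.
  i=1: a_1=5, p_1 = 5*4 + 1 = 21, q_1 = 5*1 + 0 = 5.
  i=2: a_2=2, p_2 = 2*21 + 4 = 46, q_2 = 2*5 + 1 = 11.

4/1, 21/5, 46/11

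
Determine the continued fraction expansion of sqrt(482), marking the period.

Write x_i = (sqrt(482) + m_i)/d_i with (m_0, d_0) = (0, 1). a_0 = floor(sqrt(482)) = 21, since 21^2 = 441 <= 482 < 484 = 22^2.
Iterate m_{i+1} = d_i*a_i - m_i, d_{i+1} = (482 - m_{i+1}^2)/d_i, a_{i+1} = floor((a_0 + m_{i+1})/d_{i+1}):
  m_1 = 1*21 - 0 = 21, d_1 = (482 - 21^2)/1 = 41/1 = 41, a_1 = floor((21 + 21)/41) = 1.
  m_2 = 41*1 - 21 = 20, d_2 = (482 - 20^2)/41 = 82/41 = 2, a_2 = floor((21 + 20)/2) = 20.
  m_3 = 2*20 - 20 = 20, d_3 = (482 - 20^2)/2 = 82/2 = 41, a_3 = floor((21 + 20)/41) = 1.
  m_4 = 41*1 - 20 = 21, d_4 = (482 - 21^2)/41 = 41/41 = 1, a_4 = floor((21 + 21)/1) = 42.
  m_5 = 1*42 - 21 = 21, d_5 = (482 - 21^2)/1 = 41/1 = 41: (m_5, d_5) = (m_1, d_1) = (21, 41), so from here the quotients repeat a_1, ..., a_4; the period length is 4.
Hence the expansion of sqrt(482) is a_0 = 21 followed by the repeating block 1, 20, 1, 42 (period 4).

[21; (1, 20, 1, 42)]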